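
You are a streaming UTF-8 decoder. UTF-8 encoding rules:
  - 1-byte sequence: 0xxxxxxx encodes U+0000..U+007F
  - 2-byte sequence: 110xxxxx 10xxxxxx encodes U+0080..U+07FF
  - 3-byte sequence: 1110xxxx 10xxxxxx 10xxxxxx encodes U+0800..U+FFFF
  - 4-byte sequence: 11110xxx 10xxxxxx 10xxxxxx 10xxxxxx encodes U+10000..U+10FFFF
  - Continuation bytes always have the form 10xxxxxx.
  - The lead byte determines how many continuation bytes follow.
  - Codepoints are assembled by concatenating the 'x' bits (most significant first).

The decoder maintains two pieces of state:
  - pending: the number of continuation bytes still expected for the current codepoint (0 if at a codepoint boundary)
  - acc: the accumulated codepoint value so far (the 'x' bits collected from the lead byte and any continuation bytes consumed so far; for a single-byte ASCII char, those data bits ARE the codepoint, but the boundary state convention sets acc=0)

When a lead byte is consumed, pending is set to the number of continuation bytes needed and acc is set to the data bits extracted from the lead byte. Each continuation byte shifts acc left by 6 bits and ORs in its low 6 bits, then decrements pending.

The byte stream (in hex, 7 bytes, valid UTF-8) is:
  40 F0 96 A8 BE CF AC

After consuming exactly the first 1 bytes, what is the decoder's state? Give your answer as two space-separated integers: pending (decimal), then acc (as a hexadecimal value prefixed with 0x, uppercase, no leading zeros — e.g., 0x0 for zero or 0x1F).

Answer: 0 0x0

Derivation:
Byte[0]=40: 1-byte. pending=0, acc=0x0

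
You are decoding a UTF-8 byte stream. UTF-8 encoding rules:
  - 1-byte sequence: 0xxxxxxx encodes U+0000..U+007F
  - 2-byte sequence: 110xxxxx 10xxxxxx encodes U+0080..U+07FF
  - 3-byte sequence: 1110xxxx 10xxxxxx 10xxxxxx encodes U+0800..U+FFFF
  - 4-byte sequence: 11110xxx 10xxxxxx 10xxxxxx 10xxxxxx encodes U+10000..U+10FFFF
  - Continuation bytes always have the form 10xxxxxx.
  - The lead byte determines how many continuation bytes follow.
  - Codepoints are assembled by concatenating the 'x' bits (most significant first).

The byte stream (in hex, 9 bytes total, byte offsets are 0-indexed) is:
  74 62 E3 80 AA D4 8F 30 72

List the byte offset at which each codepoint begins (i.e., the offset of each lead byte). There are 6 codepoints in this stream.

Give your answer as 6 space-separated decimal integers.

Answer: 0 1 2 5 7 8

Derivation:
Byte[0]=74: 1-byte ASCII. cp=U+0074
Byte[1]=62: 1-byte ASCII. cp=U+0062
Byte[2]=E3: 3-byte lead, need 2 cont bytes. acc=0x3
Byte[3]=80: continuation. acc=(acc<<6)|0x00=0xC0
Byte[4]=AA: continuation. acc=(acc<<6)|0x2A=0x302A
Completed: cp=U+302A (starts at byte 2)
Byte[5]=D4: 2-byte lead, need 1 cont bytes. acc=0x14
Byte[6]=8F: continuation. acc=(acc<<6)|0x0F=0x50F
Completed: cp=U+050F (starts at byte 5)
Byte[7]=30: 1-byte ASCII. cp=U+0030
Byte[8]=72: 1-byte ASCII. cp=U+0072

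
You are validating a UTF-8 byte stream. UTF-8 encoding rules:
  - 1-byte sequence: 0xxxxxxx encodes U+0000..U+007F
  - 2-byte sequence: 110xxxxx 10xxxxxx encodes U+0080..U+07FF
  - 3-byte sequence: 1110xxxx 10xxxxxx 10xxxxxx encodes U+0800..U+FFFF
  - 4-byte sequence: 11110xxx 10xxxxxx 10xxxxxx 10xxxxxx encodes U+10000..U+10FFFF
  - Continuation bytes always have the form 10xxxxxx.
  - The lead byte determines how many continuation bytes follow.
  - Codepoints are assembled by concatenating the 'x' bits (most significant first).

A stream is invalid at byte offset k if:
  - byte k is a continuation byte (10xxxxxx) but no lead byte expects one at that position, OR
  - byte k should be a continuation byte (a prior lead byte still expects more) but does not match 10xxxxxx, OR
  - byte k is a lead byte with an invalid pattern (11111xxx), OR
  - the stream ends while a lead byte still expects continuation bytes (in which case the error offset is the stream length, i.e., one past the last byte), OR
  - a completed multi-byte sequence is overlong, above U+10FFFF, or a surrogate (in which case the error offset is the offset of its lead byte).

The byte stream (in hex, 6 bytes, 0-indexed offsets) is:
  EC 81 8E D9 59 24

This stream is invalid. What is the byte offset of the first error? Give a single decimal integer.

Answer: 4

Derivation:
Byte[0]=EC: 3-byte lead, need 2 cont bytes. acc=0xC
Byte[1]=81: continuation. acc=(acc<<6)|0x01=0x301
Byte[2]=8E: continuation. acc=(acc<<6)|0x0E=0xC04E
Completed: cp=U+C04E (starts at byte 0)
Byte[3]=D9: 2-byte lead, need 1 cont bytes. acc=0x19
Byte[4]=59: expected 10xxxxxx continuation. INVALID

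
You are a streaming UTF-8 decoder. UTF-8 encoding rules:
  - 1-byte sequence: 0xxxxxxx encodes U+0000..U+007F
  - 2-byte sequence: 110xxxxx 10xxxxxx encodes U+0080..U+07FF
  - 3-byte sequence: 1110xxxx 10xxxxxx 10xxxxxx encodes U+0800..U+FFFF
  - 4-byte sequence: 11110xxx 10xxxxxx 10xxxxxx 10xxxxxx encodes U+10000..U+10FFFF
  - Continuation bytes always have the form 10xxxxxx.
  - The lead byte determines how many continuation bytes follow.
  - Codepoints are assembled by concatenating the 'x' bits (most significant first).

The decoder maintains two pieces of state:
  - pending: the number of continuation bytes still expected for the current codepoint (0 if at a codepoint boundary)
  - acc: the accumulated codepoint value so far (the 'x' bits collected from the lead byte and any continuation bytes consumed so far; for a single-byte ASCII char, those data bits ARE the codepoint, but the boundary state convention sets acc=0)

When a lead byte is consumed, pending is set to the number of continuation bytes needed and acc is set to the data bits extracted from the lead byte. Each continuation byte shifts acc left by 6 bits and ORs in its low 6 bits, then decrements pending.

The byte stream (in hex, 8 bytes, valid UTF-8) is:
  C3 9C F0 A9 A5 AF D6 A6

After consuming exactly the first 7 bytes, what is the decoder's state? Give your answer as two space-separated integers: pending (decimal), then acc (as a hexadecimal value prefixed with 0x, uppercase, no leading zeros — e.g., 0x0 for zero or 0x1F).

Byte[0]=C3: 2-byte lead. pending=1, acc=0x3
Byte[1]=9C: continuation. acc=(acc<<6)|0x1C=0xDC, pending=0
Byte[2]=F0: 4-byte lead. pending=3, acc=0x0
Byte[3]=A9: continuation. acc=(acc<<6)|0x29=0x29, pending=2
Byte[4]=A5: continuation. acc=(acc<<6)|0x25=0xA65, pending=1
Byte[5]=AF: continuation. acc=(acc<<6)|0x2F=0x2996F, pending=0
Byte[6]=D6: 2-byte lead. pending=1, acc=0x16

Answer: 1 0x16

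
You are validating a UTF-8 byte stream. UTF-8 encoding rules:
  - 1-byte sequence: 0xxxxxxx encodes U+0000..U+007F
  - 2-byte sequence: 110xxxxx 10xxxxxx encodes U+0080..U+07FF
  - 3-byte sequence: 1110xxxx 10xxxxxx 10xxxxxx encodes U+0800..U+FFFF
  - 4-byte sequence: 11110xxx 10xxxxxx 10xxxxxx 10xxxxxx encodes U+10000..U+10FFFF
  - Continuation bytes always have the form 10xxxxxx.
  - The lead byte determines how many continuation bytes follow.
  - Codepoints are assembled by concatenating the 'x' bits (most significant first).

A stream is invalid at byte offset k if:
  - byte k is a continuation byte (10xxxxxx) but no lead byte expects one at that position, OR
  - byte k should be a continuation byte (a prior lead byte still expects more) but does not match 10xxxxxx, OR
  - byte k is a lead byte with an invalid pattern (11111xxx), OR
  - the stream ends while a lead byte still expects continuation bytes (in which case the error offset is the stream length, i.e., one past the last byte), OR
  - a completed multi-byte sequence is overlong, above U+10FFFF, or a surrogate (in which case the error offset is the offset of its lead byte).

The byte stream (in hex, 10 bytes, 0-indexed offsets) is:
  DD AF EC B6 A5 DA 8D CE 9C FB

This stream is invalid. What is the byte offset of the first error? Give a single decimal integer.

Byte[0]=DD: 2-byte lead, need 1 cont bytes. acc=0x1D
Byte[1]=AF: continuation. acc=(acc<<6)|0x2F=0x76F
Completed: cp=U+076F (starts at byte 0)
Byte[2]=EC: 3-byte lead, need 2 cont bytes. acc=0xC
Byte[3]=B6: continuation. acc=(acc<<6)|0x36=0x336
Byte[4]=A5: continuation. acc=(acc<<6)|0x25=0xCDA5
Completed: cp=U+CDA5 (starts at byte 2)
Byte[5]=DA: 2-byte lead, need 1 cont bytes. acc=0x1A
Byte[6]=8D: continuation. acc=(acc<<6)|0x0D=0x68D
Completed: cp=U+068D (starts at byte 5)
Byte[7]=CE: 2-byte lead, need 1 cont bytes. acc=0xE
Byte[8]=9C: continuation. acc=(acc<<6)|0x1C=0x39C
Completed: cp=U+039C (starts at byte 7)
Byte[9]=FB: INVALID lead byte (not 0xxx/110x/1110/11110)

Answer: 9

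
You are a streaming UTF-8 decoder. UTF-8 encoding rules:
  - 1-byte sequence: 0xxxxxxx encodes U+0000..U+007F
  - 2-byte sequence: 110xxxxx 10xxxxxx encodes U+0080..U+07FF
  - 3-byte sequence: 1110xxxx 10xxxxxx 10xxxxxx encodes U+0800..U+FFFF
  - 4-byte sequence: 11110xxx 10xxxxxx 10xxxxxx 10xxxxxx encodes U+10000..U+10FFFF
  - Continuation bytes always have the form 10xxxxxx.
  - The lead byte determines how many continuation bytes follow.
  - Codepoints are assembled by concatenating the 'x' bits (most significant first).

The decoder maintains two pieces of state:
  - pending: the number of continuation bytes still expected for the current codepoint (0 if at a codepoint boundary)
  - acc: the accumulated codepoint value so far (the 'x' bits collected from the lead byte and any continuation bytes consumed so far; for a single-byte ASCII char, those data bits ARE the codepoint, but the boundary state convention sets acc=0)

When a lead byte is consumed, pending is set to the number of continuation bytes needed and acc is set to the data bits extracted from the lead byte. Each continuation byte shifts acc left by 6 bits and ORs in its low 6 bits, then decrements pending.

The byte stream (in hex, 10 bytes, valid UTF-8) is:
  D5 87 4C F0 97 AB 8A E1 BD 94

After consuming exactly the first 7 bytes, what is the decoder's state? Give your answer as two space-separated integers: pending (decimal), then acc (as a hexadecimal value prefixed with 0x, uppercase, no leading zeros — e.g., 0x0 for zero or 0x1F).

Answer: 0 0x17ACA

Derivation:
Byte[0]=D5: 2-byte lead. pending=1, acc=0x15
Byte[1]=87: continuation. acc=(acc<<6)|0x07=0x547, pending=0
Byte[2]=4C: 1-byte. pending=0, acc=0x0
Byte[3]=F0: 4-byte lead. pending=3, acc=0x0
Byte[4]=97: continuation. acc=(acc<<6)|0x17=0x17, pending=2
Byte[5]=AB: continuation. acc=(acc<<6)|0x2B=0x5EB, pending=1
Byte[6]=8A: continuation. acc=(acc<<6)|0x0A=0x17ACA, pending=0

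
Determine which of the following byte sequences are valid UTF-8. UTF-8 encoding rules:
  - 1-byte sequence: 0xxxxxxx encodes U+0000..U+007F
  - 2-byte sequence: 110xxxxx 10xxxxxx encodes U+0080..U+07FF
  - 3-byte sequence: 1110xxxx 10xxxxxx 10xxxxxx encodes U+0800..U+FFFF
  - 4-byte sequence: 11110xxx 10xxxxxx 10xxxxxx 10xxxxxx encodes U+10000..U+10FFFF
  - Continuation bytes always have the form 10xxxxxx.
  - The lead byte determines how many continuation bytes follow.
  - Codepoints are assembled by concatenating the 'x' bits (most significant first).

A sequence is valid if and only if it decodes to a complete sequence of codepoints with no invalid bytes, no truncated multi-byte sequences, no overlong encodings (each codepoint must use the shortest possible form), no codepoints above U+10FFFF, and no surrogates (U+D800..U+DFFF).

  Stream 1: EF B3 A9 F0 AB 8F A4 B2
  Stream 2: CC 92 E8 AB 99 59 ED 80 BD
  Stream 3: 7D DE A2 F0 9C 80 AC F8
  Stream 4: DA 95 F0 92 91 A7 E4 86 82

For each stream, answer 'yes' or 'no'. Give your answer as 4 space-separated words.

Answer: no yes no yes

Derivation:
Stream 1: error at byte offset 7. INVALID
Stream 2: decodes cleanly. VALID
Stream 3: error at byte offset 7. INVALID
Stream 4: decodes cleanly. VALID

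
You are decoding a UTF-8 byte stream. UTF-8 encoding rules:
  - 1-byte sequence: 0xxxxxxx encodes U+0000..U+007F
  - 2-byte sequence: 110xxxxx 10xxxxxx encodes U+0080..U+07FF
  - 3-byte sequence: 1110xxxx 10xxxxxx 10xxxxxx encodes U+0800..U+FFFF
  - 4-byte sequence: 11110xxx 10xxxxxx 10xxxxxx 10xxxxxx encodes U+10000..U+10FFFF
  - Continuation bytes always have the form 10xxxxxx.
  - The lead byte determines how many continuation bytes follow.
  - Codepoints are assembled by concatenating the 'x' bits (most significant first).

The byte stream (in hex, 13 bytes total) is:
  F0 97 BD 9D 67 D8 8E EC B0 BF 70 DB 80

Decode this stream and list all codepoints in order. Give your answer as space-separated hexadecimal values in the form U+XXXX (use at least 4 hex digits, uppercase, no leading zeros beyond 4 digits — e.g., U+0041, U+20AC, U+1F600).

Answer: U+17F5D U+0067 U+060E U+CC3F U+0070 U+06C0

Derivation:
Byte[0]=F0: 4-byte lead, need 3 cont bytes. acc=0x0
Byte[1]=97: continuation. acc=(acc<<6)|0x17=0x17
Byte[2]=BD: continuation. acc=(acc<<6)|0x3D=0x5FD
Byte[3]=9D: continuation. acc=(acc<<6)|0x1D=0x17F5D
Completed: cp=U+17F5D (starts at byte 0)
Byte[4]=67: 1-byte ASCII. cp=U+0067
Byte[5]=D8: 2-byte lead, need 1 cont bytes. acc=0x18
Byte[6]=8E: continuation. acc=(acc<<6)|0x0E=0x60E
Completed: cp=U+060E (starts at byte 5)
Byte[7]=EC: 3-byte lead, need 2 cont bytes. acc=0xC
Byte[8]=B0: continuation. acc=(acc<<6)|0x30=0x330
Byte[9]=BF: continuation. acc=(acc<<6)|0x3F=0xCC3F
Completed: cp=U+CC3F (starts at byte 7)
Byte[10]=70: 1-byte ASCII. cp=U+0070
Byte[11]=DB: 2-byte lead, need 1 cont bytes. acc=0x1B
Byte[12]=80: continuation. acc=(acc<<6)|0x00=0x6C0
Completed: cp=U+06C0 (starts at byte 11)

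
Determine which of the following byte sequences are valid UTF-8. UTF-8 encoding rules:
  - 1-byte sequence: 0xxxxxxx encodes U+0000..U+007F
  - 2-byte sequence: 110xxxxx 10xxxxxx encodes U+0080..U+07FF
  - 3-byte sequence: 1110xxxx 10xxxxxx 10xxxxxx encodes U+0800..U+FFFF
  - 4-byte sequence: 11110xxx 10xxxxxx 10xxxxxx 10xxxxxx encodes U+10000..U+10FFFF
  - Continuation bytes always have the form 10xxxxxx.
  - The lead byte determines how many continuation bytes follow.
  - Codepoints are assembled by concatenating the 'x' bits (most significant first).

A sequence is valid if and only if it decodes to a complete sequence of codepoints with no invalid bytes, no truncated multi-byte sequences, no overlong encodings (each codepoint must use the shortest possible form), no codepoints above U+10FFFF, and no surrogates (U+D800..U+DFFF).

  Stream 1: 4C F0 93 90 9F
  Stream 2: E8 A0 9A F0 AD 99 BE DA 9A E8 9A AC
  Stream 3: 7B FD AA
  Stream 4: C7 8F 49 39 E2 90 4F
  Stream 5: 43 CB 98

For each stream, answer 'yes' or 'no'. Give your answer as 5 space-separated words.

Stream 1: decodes cleanly. VALID
Stream 2: decodes cleanly. VALID
Stream 3: error at byte offset 1. INVALID
Stream 4: error at byte offset 6. INVALID
Stream 5: decodes cleanly. VALID

Answer: yes yes no no yes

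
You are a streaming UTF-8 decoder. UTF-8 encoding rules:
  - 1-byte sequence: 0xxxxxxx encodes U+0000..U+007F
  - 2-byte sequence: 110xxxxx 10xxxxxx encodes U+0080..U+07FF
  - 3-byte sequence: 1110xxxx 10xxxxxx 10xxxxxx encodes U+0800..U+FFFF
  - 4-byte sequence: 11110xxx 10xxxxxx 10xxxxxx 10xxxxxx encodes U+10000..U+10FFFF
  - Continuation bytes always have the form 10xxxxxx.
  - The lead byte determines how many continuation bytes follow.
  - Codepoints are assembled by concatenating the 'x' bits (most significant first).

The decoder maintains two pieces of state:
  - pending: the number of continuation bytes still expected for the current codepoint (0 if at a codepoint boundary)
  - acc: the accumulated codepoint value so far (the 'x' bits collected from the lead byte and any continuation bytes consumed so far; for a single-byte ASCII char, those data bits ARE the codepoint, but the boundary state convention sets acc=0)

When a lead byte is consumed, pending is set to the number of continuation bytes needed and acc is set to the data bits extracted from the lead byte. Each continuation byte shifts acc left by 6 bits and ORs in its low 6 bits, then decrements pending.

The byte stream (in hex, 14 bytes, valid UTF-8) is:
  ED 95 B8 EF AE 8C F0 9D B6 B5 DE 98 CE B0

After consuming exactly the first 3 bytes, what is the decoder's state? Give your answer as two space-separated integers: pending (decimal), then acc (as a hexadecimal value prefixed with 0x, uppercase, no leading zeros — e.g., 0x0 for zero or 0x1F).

Answer: 0 0xD578

Derivation:
Byte[0]=ED: 3-byte lead. pending=2, acc=0xD
Byte[1]=95: continuation. acc=(acc<<6)|0x15=0x355, pending=1
Byte[2]=B8: continuation. acc=(acc<<6)|0x38=0xD578, pending=0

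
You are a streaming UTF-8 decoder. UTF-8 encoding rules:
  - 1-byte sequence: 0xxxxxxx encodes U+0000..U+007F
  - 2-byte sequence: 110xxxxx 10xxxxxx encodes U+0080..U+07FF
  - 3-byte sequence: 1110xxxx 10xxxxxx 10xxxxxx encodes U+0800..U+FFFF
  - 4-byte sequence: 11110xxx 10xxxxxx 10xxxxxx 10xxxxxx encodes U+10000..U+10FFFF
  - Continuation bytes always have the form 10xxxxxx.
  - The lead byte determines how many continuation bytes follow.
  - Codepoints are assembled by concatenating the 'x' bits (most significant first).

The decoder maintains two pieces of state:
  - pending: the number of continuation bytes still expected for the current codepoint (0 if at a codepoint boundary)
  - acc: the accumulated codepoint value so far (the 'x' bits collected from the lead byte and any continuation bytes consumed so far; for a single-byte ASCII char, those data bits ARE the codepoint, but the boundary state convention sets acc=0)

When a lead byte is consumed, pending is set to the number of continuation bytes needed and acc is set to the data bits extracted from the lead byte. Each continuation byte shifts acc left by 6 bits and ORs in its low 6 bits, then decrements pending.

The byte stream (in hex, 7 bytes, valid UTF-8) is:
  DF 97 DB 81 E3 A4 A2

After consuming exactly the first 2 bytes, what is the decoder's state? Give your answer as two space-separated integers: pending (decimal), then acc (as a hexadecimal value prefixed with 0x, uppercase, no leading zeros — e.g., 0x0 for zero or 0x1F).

Answer: 0 0x7D7

Derivation:
Byte[0]=DF: 2-byte lead. pending=1, acc=0x1F
Byte[1]=97: continuation. acc=(acc<<6)|0x17=0x7D7, pending=0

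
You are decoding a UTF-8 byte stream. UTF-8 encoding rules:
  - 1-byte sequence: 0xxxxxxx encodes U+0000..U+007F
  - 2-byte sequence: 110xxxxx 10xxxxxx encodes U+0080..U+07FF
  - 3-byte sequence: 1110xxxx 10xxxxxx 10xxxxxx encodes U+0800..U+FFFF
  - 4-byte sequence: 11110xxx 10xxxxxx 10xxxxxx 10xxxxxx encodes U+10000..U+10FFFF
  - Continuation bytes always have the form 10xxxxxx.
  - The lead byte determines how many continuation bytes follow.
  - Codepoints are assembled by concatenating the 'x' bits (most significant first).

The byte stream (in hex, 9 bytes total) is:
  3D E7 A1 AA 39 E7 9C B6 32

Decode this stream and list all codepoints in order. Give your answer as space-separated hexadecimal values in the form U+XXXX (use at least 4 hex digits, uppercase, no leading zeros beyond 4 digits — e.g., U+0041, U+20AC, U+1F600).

Answer: U+003D U+786A U+0039 U+7736 U+0032

Derivation:
Byte[0]=3D: 1-byte ASCII. cp=U+003D
Byte[1]=E7: 3-byte lead, need 2 cont bytes. acc=0x7
Byte[2]=A1: continuation. acc=(acc<<6)|0x21=0x1E1
Byte[3]=AA: continuation. acc=(acc<<6)|0x2A=0x786A
Completed: cp=U+786A (starts at byte 1)
Byte[4]=39: 1-byte ASCII. cp=U+0039
Byte[5]=E7: 3-byte lead, need 2 cont bytes. acc=0x7
Byte[6]=9C: continuation. acc=(acc<<6)|0x1C=0x1DC
Byte[7]=B6: continuation. acc=(acc<<6)|0x36=0x7736
Completed: cp=U+7736 (starts at byte 5)
Byte[8]=32: 1-byte ASCII. cp=U+0032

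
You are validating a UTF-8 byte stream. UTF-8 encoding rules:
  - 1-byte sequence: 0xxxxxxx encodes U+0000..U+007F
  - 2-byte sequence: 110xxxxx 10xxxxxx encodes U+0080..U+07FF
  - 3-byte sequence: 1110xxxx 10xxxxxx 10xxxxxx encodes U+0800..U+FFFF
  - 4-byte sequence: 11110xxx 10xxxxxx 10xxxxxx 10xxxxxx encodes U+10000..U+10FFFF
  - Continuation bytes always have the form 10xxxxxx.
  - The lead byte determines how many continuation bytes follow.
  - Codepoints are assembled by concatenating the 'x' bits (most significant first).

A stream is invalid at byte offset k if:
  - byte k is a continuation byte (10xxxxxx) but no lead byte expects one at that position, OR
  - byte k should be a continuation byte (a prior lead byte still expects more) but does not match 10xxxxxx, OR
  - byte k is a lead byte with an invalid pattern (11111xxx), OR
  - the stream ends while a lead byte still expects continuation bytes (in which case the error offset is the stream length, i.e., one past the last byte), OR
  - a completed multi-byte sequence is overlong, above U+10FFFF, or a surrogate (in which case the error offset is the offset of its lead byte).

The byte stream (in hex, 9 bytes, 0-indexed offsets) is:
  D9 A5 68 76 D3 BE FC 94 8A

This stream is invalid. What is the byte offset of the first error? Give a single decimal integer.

Byte[0]=D9: 2-byte lead, need 1 cont bytes. acc=0x19
Byte[1]=A5: continuation. acc=(acc<<6)|0x25=0x665
Completed: cp=U+0665 (starts at byte 0)
Byte[2]=68: 1-byte ASCII. cp=U+0068
Byte[3]=76: 1-byte ASCII. cp=U+0076
Byte[4]=D3: 2-byte lead, need 1 cont bytes. acc=0x13
Byte[5]=BE: continuation. acc=(acc<<6)|0x3E=0x4FE
Completed: cp=U+04FE (starts at byte 4)
Byte[6]=FC: INVALID lead byte (not 0xxx/110x/1110/11110)

Answer: 6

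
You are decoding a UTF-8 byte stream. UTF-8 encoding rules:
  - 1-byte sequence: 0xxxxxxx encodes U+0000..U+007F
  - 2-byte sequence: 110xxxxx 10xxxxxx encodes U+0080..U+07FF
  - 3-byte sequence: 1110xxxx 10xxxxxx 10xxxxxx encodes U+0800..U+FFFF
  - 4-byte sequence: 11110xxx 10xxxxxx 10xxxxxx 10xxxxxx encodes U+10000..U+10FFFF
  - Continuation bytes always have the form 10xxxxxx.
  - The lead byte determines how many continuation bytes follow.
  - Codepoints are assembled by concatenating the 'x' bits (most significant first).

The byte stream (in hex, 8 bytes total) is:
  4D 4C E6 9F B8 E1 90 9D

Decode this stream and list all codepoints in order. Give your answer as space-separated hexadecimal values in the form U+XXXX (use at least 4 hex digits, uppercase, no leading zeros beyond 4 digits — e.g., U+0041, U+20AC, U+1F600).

Byte[0]=4D: 1-byte ASCII. cp=U+004D
Byte[1]=4C: 1-byte ASCII. cp=U+004C
Byte[2]=E6: 3-byte lead, need 2 cont bytes. acc=0x6
Byte[3]=9F: continuation. acc=(acc<<6)|0x1F=0x19F
Byte[4]=B8: continuation. acc=(acc<<6)|0x38=0x67F8
Completed: cp=U+67F8 (starts at byte 2)
Byte[5]=E1: 3-byte lead, need 2 cont bytes. acc=0x1
Byte[6]=90: continuation. acc=(acc<<6)|0x10=0x50
Byte[7]=9D: continuation. acc=(acc<<6)|0x1D=0x141D
Completed: cp=U+141D (starts at byte 5)

Answer: U+004D U+004C U+67F8 U+141D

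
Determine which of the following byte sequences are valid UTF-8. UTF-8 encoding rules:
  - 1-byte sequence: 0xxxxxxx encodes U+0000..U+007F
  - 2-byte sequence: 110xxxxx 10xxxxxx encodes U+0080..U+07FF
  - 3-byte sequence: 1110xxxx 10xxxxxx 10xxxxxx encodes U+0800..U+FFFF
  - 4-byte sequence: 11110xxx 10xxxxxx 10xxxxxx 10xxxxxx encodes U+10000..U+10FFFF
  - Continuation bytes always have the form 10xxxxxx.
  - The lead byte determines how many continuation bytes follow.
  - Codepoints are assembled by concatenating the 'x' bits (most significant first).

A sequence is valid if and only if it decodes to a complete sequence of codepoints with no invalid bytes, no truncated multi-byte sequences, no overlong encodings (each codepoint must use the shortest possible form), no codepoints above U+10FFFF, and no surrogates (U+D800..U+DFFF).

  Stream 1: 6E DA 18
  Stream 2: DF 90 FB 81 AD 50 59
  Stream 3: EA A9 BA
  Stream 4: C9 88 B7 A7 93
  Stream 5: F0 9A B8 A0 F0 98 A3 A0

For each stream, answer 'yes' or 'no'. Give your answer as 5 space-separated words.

Stream 1: error at byte offset 2. INVALID
Stream 2: error at byte offset 2. INVALID
Stream 3: decodes cleanly. VALID
Stream 4: error at byte offset 2. INVALID
Stream 5: decodes cleanly. VALID

Answer: no no yes no yes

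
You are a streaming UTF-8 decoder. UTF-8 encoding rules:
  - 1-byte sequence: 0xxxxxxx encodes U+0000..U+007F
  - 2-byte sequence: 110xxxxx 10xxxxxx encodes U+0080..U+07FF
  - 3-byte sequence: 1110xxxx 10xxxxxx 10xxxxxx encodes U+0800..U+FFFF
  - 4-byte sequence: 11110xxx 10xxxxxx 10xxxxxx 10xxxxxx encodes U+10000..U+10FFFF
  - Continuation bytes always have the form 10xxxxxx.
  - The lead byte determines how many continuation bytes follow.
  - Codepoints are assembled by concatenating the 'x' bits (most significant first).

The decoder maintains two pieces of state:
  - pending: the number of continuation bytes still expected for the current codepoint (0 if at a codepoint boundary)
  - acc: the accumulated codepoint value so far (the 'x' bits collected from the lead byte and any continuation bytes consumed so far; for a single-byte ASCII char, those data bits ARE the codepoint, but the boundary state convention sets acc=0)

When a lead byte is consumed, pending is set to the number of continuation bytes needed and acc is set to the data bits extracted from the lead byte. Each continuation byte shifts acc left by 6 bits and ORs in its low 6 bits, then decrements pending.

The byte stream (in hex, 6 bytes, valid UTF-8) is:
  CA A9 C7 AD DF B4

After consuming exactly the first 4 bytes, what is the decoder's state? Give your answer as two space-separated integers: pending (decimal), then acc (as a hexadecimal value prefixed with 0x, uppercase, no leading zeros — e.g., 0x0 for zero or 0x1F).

Answer: 0 0x1ED

Derivation:
Byte[0]=CA: 2-byte lead. pending=1, acc=0xA
Byte[1]=A9: continuation. acc=(acc<<6)|0x29=0x2A9, pending=0
Byte[2]=C7: 2-byte lead. pending=1, acc=0x7
Byte[3]=AD: continuation. acc=(acc<<6)|0x2D=0x1ED, pending=0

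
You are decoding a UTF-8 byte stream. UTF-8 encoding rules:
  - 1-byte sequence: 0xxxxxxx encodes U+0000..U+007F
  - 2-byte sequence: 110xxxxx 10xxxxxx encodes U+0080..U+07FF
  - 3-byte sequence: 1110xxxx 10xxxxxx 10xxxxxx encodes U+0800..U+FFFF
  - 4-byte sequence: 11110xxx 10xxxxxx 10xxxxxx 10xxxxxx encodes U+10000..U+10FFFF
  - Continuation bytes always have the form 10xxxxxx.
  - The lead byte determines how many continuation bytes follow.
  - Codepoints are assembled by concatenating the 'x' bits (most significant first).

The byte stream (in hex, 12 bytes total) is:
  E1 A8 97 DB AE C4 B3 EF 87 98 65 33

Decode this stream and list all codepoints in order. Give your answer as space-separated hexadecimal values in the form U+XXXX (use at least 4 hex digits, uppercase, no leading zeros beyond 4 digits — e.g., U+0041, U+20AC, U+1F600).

Answer: U+1A17 U+06EE U+0133 U+F1D8 U+0065 U+0033

Derivation:
Byte[0]=E1: 3-byte lead, need 2 cont bytes. acc=0x1
Byte[1]=A8: continuation. acc=(acc<<6)|0x28=0x68
Byte[2]=97: continuation. acc=(acc<<6)|0x17=0x1A17
Completed: cp=U+1A17 (starts at byte 0)
Byte[3]=DB: 2-byte lead, need 1 cont bytes. acc=0x1B
Byte[4]=AE: continuation. acc=(acc<<6)|0x2E=0x6EE
Completed: cp=U+06EE (starts at byte 3)
Byte[5]=C4: 2-byte lead, need 1 cont bytes. acc=0x4
Byte[6]=B3: continuation. acc=(acc<<6)|0x33=0x133
Completed: cp=U+0133 (starts at byte 5)
Byte[7]=EF: 3-byte lead, need 2 cont bytes. acc=0xF
Byte[8]=87: continuation. acc=(acc<<6)|0x07=0x3C7
Byte[9]=98: continuation. acc=(acc<<6)|0x18=0xF1D8
Completed: cp=U+F1D8 (starts at byte 7)
Byte[10]=65: 1-byte ASCII. cp=U+0065
Byte[11]=33: 1-byte ASCII. cp=U+0033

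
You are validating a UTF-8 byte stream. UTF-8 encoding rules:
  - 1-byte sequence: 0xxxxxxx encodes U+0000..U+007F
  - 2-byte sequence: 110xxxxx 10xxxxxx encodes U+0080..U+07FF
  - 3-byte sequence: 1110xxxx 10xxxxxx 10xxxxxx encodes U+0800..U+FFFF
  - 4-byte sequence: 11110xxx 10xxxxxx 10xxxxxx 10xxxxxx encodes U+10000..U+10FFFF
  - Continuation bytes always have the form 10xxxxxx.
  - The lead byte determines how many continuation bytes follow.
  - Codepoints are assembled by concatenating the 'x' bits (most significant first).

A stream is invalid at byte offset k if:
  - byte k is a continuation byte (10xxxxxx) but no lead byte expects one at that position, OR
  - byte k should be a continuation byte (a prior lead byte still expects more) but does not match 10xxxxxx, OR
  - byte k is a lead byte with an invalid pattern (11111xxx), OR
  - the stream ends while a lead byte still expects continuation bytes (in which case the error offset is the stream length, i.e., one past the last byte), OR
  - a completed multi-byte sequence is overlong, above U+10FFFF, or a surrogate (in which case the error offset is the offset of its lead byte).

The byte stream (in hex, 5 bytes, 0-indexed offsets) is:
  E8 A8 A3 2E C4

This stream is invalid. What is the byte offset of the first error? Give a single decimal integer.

Byte[0]=E8: 3-byte lead, need 2 cont bytes. acc=0x8
Byte[1]=A8: continuation. acc=(acc<<6)|0x28=0x228
Byte[2]=A3: continuation. acc=(acc<<6)|0x23=0x8A23
Completed: cp=U+8A23 (starts at byte 0)
Byte[3]=2E: 1-byte ASCII. cp=U+002E
Byte[4]=C4: 2-byte lead, need 1 cont bytes. acc=0x4
Byte[5]: stream ended, expected continuation. INVALID

Answer: 5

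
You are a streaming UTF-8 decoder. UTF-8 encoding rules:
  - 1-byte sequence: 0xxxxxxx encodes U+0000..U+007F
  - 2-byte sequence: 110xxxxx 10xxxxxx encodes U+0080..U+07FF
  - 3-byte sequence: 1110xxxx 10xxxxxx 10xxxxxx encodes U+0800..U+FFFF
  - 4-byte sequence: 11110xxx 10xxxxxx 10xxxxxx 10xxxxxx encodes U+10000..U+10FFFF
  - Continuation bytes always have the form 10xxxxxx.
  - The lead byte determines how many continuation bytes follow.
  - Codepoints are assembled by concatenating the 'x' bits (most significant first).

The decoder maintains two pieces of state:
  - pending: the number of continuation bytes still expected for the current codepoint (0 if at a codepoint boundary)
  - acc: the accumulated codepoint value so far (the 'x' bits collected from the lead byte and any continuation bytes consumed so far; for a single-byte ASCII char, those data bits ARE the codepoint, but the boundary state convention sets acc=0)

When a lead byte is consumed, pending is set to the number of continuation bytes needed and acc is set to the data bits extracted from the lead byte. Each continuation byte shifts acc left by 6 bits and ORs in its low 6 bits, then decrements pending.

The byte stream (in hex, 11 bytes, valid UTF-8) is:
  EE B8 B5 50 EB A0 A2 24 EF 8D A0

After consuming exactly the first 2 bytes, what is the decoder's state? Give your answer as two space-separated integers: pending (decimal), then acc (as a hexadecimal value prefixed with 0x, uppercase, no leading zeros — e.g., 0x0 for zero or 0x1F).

Answer: 1 0x3B8

Derivation:
Byte[0]=EE: 3-byte lead. pending=2, acc=0xE
Byte[1]=B8: continuation. acc=(acc<<6)|0x38=0x3B8, pending=1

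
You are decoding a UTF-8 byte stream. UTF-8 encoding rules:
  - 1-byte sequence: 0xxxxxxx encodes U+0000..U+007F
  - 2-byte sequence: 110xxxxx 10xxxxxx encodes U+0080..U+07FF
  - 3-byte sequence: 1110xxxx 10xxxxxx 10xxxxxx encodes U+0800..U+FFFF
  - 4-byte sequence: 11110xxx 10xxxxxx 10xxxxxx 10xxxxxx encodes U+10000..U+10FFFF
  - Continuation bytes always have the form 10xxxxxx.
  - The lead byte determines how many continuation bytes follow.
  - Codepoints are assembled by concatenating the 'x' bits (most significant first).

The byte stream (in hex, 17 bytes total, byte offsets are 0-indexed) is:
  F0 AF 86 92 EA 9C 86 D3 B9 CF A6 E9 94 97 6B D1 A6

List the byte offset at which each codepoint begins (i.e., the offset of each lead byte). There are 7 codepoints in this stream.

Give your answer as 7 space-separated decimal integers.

Answer: 0 4 7 9 11 14 15

Derivation:
Byte[0]=F0: 4-byte lead, need 3 cont bytes. acc=0x0
Byte[1]=AF: continuation. acc=(acc<<6)|0x2F=0x2F
Byte[2]=86: continuation. acc=(acc<<6)|0x06=0xBC6
Byte[3]=92: continuation. acc=(acc<<6)|0x12=0x2F192
Completed: cp=U+2F192 (starts at byte 0)
Byte[4]=EA: 3-byte lead, need 2 cont bytes. acc=0xA
Byte[5]=9C: continuation. acc=(acc<<6)|0x1C=0x29C
Byte[6]=86: continuation. acc=(acc<<6)|0x06=0xA706
Completed: cp=U+A706 (starts at byte 4)
Byte[7]=D3: 2-byte lead, need 1 cont bytes. acc=0x13
Byte[8]=B9: continuation. acc=(acc<<6)|0x39=0x4F9
Completed: cp=U+04F9 (starts at byte 7)
Byte[9]=CF: 2-byte lead, need 1 cont bytes. acc=0xF
Byte[10]=A6: continuation. acc=(acc<<6)|0x26=0x3E6
Completed: cp=U+03E6 (starts at byte 9)
Byte[11]=E9: 3-byte lead, need 2 cont bytes. acc=0x9
Byte[12]=94: continuation. acc=(acc<<6)|0x14=0x254
Byte[13]=97: continuation. acc=(acc<<6)|0x17=0x9517
Completed: cp=U+9517 (starts at byte 11)
Byte[14]=6B: 1-byte ASCII. cp=U+006B
Byte[15]=D1: 2-byte lead, need 1 cont bytes. acc=0x11
Byte[16]=A6: continuation. acc=(acc<<6)|0x26=0x466
Completed: cp=U+0466 (starts at byte 15)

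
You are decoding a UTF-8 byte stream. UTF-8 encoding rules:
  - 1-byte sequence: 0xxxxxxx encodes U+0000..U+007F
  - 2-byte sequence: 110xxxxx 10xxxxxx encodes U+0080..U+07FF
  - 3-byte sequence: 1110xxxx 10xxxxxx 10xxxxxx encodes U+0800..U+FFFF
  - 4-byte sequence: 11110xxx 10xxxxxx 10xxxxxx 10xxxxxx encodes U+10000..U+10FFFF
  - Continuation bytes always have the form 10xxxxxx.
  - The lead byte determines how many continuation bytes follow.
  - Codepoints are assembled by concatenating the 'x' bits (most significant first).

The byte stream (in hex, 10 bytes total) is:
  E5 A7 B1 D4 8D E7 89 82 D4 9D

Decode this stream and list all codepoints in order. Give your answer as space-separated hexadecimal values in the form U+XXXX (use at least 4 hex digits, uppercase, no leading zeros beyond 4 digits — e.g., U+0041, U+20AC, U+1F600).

Answer: U+59F1 U+050D U+7242 U+051D

Derivation:
Byte[0]=E5: 3-byte lead, need 2 cont bytes. acc=0x5
Byte[1]=A7: continuation. acc=(acc<<6)|0x27=0x167
Byte[2]=B1: continuation. acc=(acc<<6)|0x31=0x59F1
Completed: cp=U+59F1 (starts at byte 0)
Byte[3]=D4: 2-byte lead, need 1 cont bytes. acc=0x14
Byte[4]=8D: continuation. acc=(acc<<6)|0x0D=0x50D
Completed: cp=U+050D (starts at byte 3)
Byte[5]=E7: 3-byte lead, need 2 cont bytes. acc=0x7
Byte[6]=89: continuation. acc=(acc<<6)|0x09=0x1C9
Byte[7]=82: continuation. acc=(acc<<6)|0x02=0x7242
Completed: cp=U+7242 (starts at byte 5)
Byte[8]=D4: 2-byte lead, need 1 cont bytes. acc=0x14
Byte[9]=9D: continuation. acc=(acc<<6)|0x1D=0x51D
Completed: cp=U+051D (starts at byte 8)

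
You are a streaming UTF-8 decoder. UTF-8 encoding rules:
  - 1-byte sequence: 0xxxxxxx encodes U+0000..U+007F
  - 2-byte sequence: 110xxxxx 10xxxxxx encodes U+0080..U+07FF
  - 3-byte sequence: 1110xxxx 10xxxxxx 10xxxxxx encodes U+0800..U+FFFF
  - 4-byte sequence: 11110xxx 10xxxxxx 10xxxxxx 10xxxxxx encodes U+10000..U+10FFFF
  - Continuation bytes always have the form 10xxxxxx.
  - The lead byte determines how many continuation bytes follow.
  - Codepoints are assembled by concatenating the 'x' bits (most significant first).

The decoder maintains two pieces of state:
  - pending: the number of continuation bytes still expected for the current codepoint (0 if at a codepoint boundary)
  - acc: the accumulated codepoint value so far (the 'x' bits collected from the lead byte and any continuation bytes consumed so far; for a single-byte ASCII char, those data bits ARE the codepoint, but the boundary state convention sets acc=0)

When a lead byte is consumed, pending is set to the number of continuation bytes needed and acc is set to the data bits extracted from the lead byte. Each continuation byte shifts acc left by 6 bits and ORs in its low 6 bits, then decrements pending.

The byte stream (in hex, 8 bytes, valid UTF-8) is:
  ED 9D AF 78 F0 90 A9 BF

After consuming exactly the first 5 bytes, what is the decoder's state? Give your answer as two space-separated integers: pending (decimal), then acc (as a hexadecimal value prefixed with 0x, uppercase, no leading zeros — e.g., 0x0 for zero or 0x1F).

Answer: 3 0x0

Derivation:
Byte[0]=ED: 3-byte lead. pending=2, acc=0xD
Byte[1]=9D: continuation. acc=(acc<<6)|0x1D=0x35D, pending=1
Byte[2]=AF: continuation. acc=(acc<<6)|0x2F=0xD76F, pending=0
Byte[3]=78: 1-byte. pending=0, acc=0x0
Byte[4]=F0: 4-byte lead. pending=3, acc=0x0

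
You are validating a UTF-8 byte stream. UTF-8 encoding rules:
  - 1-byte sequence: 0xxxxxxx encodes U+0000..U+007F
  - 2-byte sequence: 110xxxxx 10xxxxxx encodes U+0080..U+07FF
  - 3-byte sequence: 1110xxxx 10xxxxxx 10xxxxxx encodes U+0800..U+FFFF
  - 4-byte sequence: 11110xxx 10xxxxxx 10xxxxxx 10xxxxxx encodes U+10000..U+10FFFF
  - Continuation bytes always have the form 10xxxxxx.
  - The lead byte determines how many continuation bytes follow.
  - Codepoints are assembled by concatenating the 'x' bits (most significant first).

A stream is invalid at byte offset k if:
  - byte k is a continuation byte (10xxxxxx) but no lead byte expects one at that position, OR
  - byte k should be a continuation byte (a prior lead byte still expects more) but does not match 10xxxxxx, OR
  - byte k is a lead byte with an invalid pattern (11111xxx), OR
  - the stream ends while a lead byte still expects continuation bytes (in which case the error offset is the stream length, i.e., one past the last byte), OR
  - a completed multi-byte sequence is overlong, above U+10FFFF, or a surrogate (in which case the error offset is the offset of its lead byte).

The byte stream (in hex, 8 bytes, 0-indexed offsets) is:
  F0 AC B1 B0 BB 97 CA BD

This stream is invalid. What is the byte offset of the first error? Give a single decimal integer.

Answer: 4

Derivation:
Byte[0]=F0: 4-byte lead, need 3 cont bytes. acc=0x0
Byte[1]=AC: continuation. acc=(acc<<6)|0x2C=0x2C
Byte[2]=B1: continuation. acc=(acc<<6)|0x31=0xB31
Byte[3]=B0: continuation. acc=(acc<<6)|0x30=0x2CC70
Completed: cp=U+2CC70 (starts at byte 0)
Byte[4]=BB: INVALID lead byte (not 0xxx/110x/1110/11110)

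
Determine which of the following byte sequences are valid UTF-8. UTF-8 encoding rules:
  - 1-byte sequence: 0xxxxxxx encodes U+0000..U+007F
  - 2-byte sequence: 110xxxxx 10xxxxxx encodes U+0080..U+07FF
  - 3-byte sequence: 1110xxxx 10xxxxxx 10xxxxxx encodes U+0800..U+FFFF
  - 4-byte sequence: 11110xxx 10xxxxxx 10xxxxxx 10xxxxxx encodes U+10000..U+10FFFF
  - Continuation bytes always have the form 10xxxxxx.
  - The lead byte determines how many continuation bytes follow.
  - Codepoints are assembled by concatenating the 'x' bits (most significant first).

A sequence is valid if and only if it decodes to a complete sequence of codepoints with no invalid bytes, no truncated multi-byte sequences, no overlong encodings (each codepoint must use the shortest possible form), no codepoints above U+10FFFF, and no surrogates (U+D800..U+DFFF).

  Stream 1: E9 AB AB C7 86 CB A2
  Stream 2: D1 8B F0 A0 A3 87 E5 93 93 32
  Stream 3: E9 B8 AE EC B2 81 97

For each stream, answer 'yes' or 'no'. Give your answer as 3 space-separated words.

Stream 1: decodes cleanly. VALID
Stream 2: decodes cleanly. VALID
Stream 3: error at byte offset 6. INVALID

Answer: yes yes no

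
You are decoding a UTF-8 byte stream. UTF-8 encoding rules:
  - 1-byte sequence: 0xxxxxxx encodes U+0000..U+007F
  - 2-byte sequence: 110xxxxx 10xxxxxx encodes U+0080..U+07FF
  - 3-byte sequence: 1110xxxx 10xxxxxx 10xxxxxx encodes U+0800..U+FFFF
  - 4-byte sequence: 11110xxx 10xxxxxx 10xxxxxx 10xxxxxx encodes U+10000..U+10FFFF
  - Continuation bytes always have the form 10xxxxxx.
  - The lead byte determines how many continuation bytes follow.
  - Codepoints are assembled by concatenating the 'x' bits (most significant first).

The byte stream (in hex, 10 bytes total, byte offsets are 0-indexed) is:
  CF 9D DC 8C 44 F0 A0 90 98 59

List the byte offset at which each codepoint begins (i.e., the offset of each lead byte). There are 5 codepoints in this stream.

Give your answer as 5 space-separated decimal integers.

Answer: 0 2 4 5 9

Derivation:
Byte[0]=CF: 2-byte lead, need 1 cont bytes. acc=0xF
Byte[1]=9D: continuation. acc=(acc<<6)|0x1D=0x3DD
Completed: cp=U+03DD (starts at byte 0)
Byte[2]=DC: 2-byte lead, need 1 cont bytes. acc=0x1C
Byte[3]=8C: continuation. acc=(acc<<6)|0x0C=0x70C
Completed: cp=U+070C (starts at byte 2)
Byte[4]=44: 1-byte ASCII. cp=U+0044
Byte[5]=F0: 4-byte lead, need 3 cont bytes. acc=0x0
Byte[6]=A0: continuation. acc=(acc<<6)|0x20=0x20
Byte[7]=90: continuation. acc=(acc<<6)|0x10=0x810
Byte[8]=98: continuation. acc=(acc<<6)|0x18=0x20418
Completed: cp=U+20418 (starts at byte 5)
Byte[9]=59: 1-byte ASCII. cp=U+0059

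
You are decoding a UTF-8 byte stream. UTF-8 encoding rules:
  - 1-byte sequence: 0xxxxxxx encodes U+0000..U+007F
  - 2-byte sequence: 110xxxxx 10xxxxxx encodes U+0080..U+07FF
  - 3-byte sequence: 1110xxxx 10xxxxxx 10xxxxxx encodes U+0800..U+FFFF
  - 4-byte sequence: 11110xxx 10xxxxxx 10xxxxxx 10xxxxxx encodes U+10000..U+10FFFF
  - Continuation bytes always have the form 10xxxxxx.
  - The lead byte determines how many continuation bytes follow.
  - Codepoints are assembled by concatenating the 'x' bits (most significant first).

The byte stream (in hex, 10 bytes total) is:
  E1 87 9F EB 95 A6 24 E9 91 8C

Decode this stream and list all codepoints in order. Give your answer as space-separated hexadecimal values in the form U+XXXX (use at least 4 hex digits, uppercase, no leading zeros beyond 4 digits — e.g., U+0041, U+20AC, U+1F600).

Answer: U+11DF U+B566 U+0024 U+944C

Derivation:
Byte[0]=E1: 3-byte lead, need 2 cont bytes. acc=0x1
Byte[1]=87: continuation. acc=(acc<<6)|0x07=0x47
Byte[2]=9F: continuation. acc=(acc<<6)|0x1F=0x11DF
Completed: cp=U+11DF (starts at byte 0)
Byte[3]=EB: 3-byte lead, need 2 cont bytes. acc=0xB
Byte[4]=95: continuation. acc=(acc<<6)|0x15=0x2D5
Byte[5]=A6: continuation. acc=(acc<<6)|0x26=0xB566
Completed: cp=U+B566 (starts at byte 3)
Byte[6]=24: 1-byte ASCII. cp=U+0024
Byte[7]=E9: 3-byte lead, need 2 cont bytes. acc=0x9
Byte[8]=91: continuation. acc=(acc<<6)|0x11=0x251
Byte[9]=8C: continuation. acc=(acc<<6)|0x0C=0x944C
Completed: cp=U+944C (starts at byte 7)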